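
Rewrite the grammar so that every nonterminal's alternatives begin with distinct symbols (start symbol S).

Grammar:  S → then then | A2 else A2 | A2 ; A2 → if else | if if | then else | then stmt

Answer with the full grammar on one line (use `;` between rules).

S has alternatives sharing prefix 'A2': factor to S → A2 S' with S' → else A2 | ε.
A2 has alternatives sharing prefix 'if': factor to A2 → if A2' with A2' → else | if.
A2 has alternatives sharing prefix 'then': factor to A2 → then A2'' with A2'' → else | stmt.

S → then then | A2 S'; A2 → if A2' | then A2''; S' → else A2 | eps; A2' → else | if; A2'' → else | stmt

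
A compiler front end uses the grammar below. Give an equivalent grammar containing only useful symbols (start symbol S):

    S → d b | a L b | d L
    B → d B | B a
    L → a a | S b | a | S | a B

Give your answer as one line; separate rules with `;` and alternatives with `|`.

S → d b | a L b | d L; L → a a | S b | a | S

Generating nonterminals: {L, S}.
Reachable from S after that: {L, S}.
Removed useless symbols: {B} and every production mentioning them.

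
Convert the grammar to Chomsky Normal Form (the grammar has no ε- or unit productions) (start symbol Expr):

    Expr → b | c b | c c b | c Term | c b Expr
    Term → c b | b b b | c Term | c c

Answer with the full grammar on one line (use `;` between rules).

Introduce a nonterminal for each terminal appearing in a rule of length ≥ 2: X1 → c, X2 → b.
Binarize each right-hand side of length ≥ 3 by chaining fresh nonterminals (Y1, Y2, …): affected rules were Expr → X1 X1 X2; Expr → X1 X2 Expr; Term → X2 X2 X2.

Expr → b | X1 X2 | X1 Y1 | X1 Term | X1 Y2; Term → X1 X2 | X2 Y3 | X1 Term | X1 X1; X1 → c; X2 → b; Y1 → X1 X2; Y2 → X2 Expr; Y3 → X2 X2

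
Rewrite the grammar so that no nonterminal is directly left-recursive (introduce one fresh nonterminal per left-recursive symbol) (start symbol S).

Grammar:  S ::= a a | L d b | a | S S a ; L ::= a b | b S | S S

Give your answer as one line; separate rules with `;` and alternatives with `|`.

S ::= a a S' | L d b S' | a S'; L ::= a b | b S | S S; S' ::= S a S' | ε

S is directly left-recursive.
For S: α = {S a}, β = {a a, L d b, a}. Rewrite as S → β S' and S' → α S' | ε.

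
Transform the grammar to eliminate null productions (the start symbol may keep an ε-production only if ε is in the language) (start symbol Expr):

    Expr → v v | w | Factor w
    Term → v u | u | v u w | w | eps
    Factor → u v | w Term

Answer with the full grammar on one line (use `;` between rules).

The nullable symbols are {Term}.
ε ∉ L(G), so no ε-production is kept.
For each production, add variants omitting each subset of nullable occurrences: Factor → w Term gives w Term | w.

Expr → v v | w | Factor w; Term → v u | u | v u w | w; Factor → u v | w Term | w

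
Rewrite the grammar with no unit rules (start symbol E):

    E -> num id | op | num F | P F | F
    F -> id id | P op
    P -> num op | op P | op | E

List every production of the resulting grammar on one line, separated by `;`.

E -> num id | op | num F | P F | id id | P op; F -> id id | P op; P -> num id | op | num F | P F | num op | op P | id id | P op

Unit pairs: E ⇒* {F}; P ⇒* {E, F}.
For every A with A ⇒* B via unit rules, add B's non-unit alternatives to A; then delete every rule of the form X → Y.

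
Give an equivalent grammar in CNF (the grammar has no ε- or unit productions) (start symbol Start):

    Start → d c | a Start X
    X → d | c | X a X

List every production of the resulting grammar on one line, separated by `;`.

Start → X1 X2 | X3 Y1; X → d | c | X Y2; X1 → d; X2 → c; X3 → a; Y1 → Start X; Y2 → X3 X

Introduce a nonterminal for each terminal appearing in a rule of length ≥ 2: X1 → d, X2 → c, X3 → a.
Binarize each right-hand side of length ≥ 3 by chaining fresh nonterminals (Y1, Y2, …): affected rules were Start → X3 Start X; X → X X3 X.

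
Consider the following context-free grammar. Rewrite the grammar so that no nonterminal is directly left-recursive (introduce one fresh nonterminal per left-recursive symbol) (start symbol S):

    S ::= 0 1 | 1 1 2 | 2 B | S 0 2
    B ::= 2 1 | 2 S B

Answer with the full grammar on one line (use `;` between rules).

Left recursion appears on S.
For S: α = {0 2}, β = {0 1, 1 1 2, 2 B}. Rewrite as S → β S' and S' → α S' | ε.

S ::= 0 1 S' | 1 1 2 S' | 2 B S'; B ::= 2 1 | 2 S B; S' ::= 0 2 S' | ε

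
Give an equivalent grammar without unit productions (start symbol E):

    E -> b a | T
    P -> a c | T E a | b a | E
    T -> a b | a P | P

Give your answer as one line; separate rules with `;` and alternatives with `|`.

E -> b a | a c | T E a | a b | a P; P -> b a | a c | T E a | a b | a P; T -> b a | a c | T E a | a b | a P

Unit pairs: E ⇒* {P, T}; P ⇒* {E, T}; T ⇒* {E, P}.
For each unit pair (A, B), copy every non-unit production of B to A, then drop all unit productions.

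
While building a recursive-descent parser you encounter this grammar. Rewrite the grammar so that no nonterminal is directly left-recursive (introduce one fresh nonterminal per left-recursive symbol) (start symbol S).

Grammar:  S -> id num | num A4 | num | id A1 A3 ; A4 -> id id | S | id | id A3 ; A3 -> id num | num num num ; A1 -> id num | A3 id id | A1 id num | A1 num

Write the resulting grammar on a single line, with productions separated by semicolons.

A1 is directly left-recursive.
For A1: α = {id num, num}, β = {id num, A3 id id}. Rewrite as A1 → β A1' and A1' → α A1' | ε.

S -> id num | num A4 | num | id A1 A3; A4 -> id id | S | id | id A3; A3 -> id num | num num num; A1 -> id num A1' | A3 id id A1'; A1' -> id num A1' | num A1' | ε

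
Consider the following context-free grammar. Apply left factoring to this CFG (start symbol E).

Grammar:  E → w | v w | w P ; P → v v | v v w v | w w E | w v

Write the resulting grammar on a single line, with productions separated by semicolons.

E has alternatives sharing prefix 'w': factor to E → w E' with E' → ε | P.
P has alternatives sharing prefix 'v v': factor to P → v v P' with P' → ε | w v.
P has alternatives sharing prefix 'w': factor to P → w P'' with P'' → w E | v.

E → v w | w E'; P → v v P' | w P''; E' → ε | P; P' → ε | w v; P'' → w E | v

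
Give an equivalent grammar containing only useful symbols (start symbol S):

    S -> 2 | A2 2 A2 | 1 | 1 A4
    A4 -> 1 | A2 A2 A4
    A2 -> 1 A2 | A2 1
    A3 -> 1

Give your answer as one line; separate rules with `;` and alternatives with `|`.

S -> 2 | 1 | 1 A4; A4 -> 1

Generating nonterminals: {A3, A4, S}.
Reachable from S after that: {A4, S}.
Removed useless symbols: {A2, A3} and every production mentioning them.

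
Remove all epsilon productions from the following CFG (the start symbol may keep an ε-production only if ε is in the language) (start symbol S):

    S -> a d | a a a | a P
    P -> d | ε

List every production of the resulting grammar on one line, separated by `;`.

The nullable symbols are {P}.
ε ∉ L(G), so no ε-production is kept.
For each production, add variants omitting each subset of nullable occurrences: S → a P gives a P | a.

S -> a d | a a a | a P | a; P -> d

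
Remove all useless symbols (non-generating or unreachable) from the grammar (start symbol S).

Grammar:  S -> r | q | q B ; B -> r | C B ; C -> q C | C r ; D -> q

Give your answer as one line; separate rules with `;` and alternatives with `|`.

S -> r | q | q B; B -> r

Generating nonterminals: {B, D, S}.
Reachable from S after that: {B, S}.
Removed useless symbols: {C, D} and every production mentioning them.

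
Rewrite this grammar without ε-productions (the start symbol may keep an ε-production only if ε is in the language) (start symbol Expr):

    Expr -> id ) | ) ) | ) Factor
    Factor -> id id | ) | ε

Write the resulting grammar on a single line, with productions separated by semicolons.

Expr -> id ) | ) ) | ) Factor | ); Factor -> id id | )

Nullable nonterminals: {Factor}.
ε ∉ L(G), so no ε-production is kept.
For each production, add variants omitting each subset of nullable occurrences: Expr → ) Factor gives ) Factor | ).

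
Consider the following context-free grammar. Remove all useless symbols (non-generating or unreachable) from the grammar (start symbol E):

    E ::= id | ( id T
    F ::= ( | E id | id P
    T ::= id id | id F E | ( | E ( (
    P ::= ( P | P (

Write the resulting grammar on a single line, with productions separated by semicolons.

Generating nonterminals: {E, F, T}.
Reachable from E after that: {E, F, T}.
Removed useless symbols: {P} and every production mentioning them.

E ::= id | ( id T; F ::= ( | E id; T ::= id id | id F E | ( | E ( (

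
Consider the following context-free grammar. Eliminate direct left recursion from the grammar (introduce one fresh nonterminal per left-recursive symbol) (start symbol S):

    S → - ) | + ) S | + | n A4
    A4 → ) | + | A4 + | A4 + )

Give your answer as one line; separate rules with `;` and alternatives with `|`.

S → - ) | + ) S | + | n A4; A4 → ) A4' | + A4'; A4' → + A4' | + ) A4' | ε

Left recursion appears on A4.
For A4: α = {+, + )}, β = {), +}. Rewrite as A4 → β A4' and A4' → α A4' | ε.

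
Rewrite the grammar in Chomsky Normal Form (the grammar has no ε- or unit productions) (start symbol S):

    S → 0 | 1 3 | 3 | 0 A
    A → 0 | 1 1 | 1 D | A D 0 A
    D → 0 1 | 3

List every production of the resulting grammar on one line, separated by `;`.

Introduce a nonterminal for each terminal appearing in a rule of length ≥ 2: X1 → 1, X2 → 3, X3 → 0.
Binarize each right-hand side of length ≥ 3 by chaining fresh nonterminals (Y1, Y2, …): affected rules were A → A D X3 A.

S → 0 | X1 X2 | 3 | X3 A; A → 0 | X1 X1 | X1 D | A Y1; D → X3 X1 | 3; X1 → 1; X2 → 3; X3 → 0; Y1 → D Y2; Y2 → X3 A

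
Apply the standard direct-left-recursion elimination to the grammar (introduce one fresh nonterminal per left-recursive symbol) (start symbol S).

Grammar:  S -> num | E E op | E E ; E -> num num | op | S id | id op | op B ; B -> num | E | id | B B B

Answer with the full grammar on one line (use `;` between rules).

S -> num | E E op | E E; E -> num num | op | S id | id op | op B; B -> num B' | E B' | id B'; B' -> B B B' | epsilon

Directly left-recursive nonterminal: B.
For B: α = {B B}, β = {num, E, id}. Rewrite as B → β B' and B' → α B' | ε.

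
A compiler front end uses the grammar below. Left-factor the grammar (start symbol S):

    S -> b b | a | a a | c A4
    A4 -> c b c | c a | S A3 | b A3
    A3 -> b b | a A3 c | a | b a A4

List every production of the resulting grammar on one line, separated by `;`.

S has alternatives sharing prefix 'a': factor to S → a S' with S' → ε | a.
A4 has alternatives sharing prefix 'c': factor to A4 → c A4' with A4' → b c | a.
A3 has alternatives sharing prefix 'b': factor to A3 → b A3' with A3' → b | a A4.
A3 has alternatives sharing prefix 'a': factor to A3 → a A3'' with A3'' → A3 c | ε.

S -> b b | c A4 | a S'; A4 -> S A3 | b A3 | c A4'; A3 -> b A3' | a A3''; S' -> ε | a; A4' -> b c | a; A3' -> b | a A4; A3'' -> A3 c | ε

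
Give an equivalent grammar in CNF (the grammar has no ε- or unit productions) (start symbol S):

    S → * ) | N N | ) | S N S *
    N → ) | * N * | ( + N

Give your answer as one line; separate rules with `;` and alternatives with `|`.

S → X1 X2 | N N | ) | S Y1; N → ) | X1 Y3 | X3 Y4; X1 → *; X2 → ); X3 → (; X4 → +; Y1 → N Y2; Y2 → S X1; Y3 → N X1; Y4 → X4 N

Introduce a nonterminal for each terminal appearing in a rule of length ≥ 2: X1 → *, X2 → ), X3 → (, X4 → +.
Binarize each right-hand side of length ≥ 3 by chaining fresh nonterminals (Y1, Y2, …): affected rules were S → S N S X1; N → X1 N X1; N → X3 X4 N.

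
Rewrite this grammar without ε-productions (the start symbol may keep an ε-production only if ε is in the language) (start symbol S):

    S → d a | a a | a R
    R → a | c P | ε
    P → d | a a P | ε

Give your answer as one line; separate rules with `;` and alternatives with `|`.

S → d a | a a | a R | a; R → a | c P | c; P → d | a a P | a a

Nullable nonterminals: {P, R}.
ε ∉ L(G), so no ε-production is kept.
For each production, add variants omitting each subset of nullable occurrences: S → a R gives a R | a. R → c P gives c P | c. P → a a P gives a a P | a a.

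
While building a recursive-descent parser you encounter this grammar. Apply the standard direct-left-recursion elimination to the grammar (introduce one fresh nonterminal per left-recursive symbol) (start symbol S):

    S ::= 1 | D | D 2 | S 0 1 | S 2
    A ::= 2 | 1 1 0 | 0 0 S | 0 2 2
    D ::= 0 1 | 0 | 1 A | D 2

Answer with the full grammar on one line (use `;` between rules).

S ::= 1 S' | D S' | D 2 S'; A ::= 2 | 1 1 0 | 0 0 S | 0 2 2; D ::= 0 1 D' | 0 D' | 1 A D'; S' ::= 0 1 S' | 2 S' | eps; D' ::= 2 D' | eps

S, D are directly left-recursive.
For S: α = {0 1, 2}, β = {1, D, D 2}. Rewrite as S → β S' and S' → α S' | ε.
For D: α = {2}, β = {0 1, 0, 1 A}. Rewrite as D → β D' and D' → α D' | ε.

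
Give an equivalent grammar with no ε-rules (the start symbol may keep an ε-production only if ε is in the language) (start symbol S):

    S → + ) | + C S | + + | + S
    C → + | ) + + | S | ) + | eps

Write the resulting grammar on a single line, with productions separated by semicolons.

S → + ) | + C S | + S | + +; C → + | ) + + | S | ) +

Nullable set = {C}.
ε ∉ L(G), so no ε-production is kept.
For each production, add variants omitting each subset of nullable occurrences: S → + C S gives + C S | + S.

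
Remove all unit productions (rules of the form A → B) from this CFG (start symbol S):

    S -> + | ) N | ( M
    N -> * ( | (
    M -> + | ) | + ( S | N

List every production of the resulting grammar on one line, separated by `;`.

S -> + | ) N | ( M; N -> * ( | (; M -> * ( | ( | + | ) | + ( S

Unit pairs: M ⇒* {N}.
For each unit pair (A, B), copy every non-unit production of B to A, then drop all unit productions.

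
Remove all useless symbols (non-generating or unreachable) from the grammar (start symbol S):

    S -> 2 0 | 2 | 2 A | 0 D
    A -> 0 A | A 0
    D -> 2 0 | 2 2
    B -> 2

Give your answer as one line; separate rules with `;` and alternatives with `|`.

S -> 2 0 | 2 | 0 D; D -> 2 0 | 2 2

Generating nonterminals: {B, D, S}.
Reachable from S after that: {D, S}.
Removed useless symbols: {A, B} and every production mentioning them.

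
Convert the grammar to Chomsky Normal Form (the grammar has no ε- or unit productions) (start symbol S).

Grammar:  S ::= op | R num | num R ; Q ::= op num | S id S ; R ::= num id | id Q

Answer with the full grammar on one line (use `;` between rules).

S ::= op | R X1 | X1 R; Q ::= X2 X1 | S Y1; R ::= X1 X3 | X3 Q; X1 ::= num; X2 ::= op; X3 ::= id; Y1 ::= X3 S

Introduce a nonterminal for each terminal appearing in a rule of length ≥ 2: X1 → num, X2 → op, X3 → id.
Binarize each right-hand side of length ≥ 3 by chaining fresh nonterminals (Y1, Y2, …): affected rules were Q → S X3 S.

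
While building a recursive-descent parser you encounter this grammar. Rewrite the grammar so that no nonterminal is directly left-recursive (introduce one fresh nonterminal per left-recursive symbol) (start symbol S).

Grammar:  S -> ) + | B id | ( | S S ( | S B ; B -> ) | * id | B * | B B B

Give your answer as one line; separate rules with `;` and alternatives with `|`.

S, B are directly left-recursive.
For S: α = {S (, B}, β = {) +, B id, (}. Rewrite as S → β S' and S' → α S' | ε.
For B: α = {*, B B}, β = {), * id}. Rewrite as B → β B' and B' → α B' | ε.

S -> ) + S' | B id S' | ( S'; B -> ) B' | * id B'; S' -> S ( S' | B S' | eps; B' -> * B' | B B B' | eps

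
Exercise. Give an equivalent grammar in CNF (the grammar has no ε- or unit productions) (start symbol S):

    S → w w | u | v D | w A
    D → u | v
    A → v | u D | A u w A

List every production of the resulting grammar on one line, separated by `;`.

S → X1 X1 | u | X2 D | X1 A; D → u | v; A → v | X3 D | A Y1; X1 → w; X2 → v; X3 → u; Y1 → X3 Y2; Y2 → X1 A

Introduce a nonterminal for each terminal appearing in a rule of length ≥ 2: X1 → w, X2 → v, X3 → u.
Binarize each right-hand side of length ≥ 3 by chaining fresh nonterminals (Y1, Y2, …): affected rules were A → A X3 X1 A.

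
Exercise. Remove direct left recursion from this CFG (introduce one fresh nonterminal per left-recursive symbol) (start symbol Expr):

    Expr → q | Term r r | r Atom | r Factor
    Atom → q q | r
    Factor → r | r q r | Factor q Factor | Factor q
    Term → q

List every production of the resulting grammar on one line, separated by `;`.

Expr → q | Term r r | r Atom | r Factor; Atom → q q | r; Factor → r Factor1 | r q r Factor1; Term → q; Factor1 → q Factor Factor1 | q Factor1 | eps

Factor is directly left-recursive.
For Factor: α = {q Factor, q}, β = {r, r q r}. Rewrite as Factor → β Factor1 and Factor1 → α Factor1 | ε.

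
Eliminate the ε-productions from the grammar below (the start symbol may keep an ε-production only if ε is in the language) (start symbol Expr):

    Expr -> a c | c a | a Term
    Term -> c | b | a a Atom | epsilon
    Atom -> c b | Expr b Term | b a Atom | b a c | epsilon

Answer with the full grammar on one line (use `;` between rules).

Expr -> a c | c a | a Term | a; Term -> c | b | a a Atom | a a; Atom -> c b | Expr b Term | Expr b | b a Atom | b a | b a c

The nullable symbols are {Atom, Term}.
ε ∉ L(G), so no ε-production is kept.
Add the nullable-subset variants: Expr → a Term gives a Term | a. Term → a a Atom gives a a Atom | a a. Atom → Expr b Term gives Expr b Term | Expr b. Atom → b a Atom gives b a Atom | b a.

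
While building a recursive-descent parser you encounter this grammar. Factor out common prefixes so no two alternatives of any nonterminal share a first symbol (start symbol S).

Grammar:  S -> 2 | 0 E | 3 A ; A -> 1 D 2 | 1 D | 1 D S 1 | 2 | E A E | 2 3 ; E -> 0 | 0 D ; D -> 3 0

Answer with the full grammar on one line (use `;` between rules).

A has alternatives sharing prefix '1 D': factor to A → 1 D A' with A' → 2 | ε | S 1.
A has alternatives sharing prefix '2': factor to A → 2 A'' with A'' → ε | 3.
E has alternatives sharing prefix '0': factor to E → 0 E' with E' → ε | D.

S -> 2 | 0 E | 3 A; A -> E A E | 1 D A' | 2 A''; E -> 0 E'; D -> 3 0; A' -> 2 | eps | S 1; A'' -> eps | 3; E' -> eps | D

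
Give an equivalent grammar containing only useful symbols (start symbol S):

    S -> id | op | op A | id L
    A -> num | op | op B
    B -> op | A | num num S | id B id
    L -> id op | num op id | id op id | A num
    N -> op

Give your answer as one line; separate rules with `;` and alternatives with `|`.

S -> id | op | op A | id L; A -> num | op | op B; B -> op | A | num num S | id B id; L -> id op | num op id | id op id | A num

Generating nonterminals: {A, B, L, N, S}.
Reachable from S after that: {A, B, L, S}.
Removed useless symbols: {N} and every production mentioning them.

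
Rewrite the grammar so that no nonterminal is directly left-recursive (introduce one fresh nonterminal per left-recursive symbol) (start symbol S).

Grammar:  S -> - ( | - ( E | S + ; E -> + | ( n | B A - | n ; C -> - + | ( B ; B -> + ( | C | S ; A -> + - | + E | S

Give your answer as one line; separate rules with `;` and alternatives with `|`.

S -> - ( S' | - ( E S'; E -> + | ( n | B A - | n; C -> - + | ( B; B -> + ( | C | S; A -> + - | + E | S; S' -> + S' | ε

Left recursion appears on S.
For S: α = {+}, β = {- (, - ( E}. Rewrite as S → β S' and S' → α S' | ε.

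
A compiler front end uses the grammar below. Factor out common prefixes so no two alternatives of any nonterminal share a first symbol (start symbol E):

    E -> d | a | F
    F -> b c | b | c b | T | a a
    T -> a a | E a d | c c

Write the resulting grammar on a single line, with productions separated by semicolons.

F has alternatives sharing prefix 'b': factor to F → b F' with F' → c | ε.

E -> d | a | F; F -> c b | T | a a | b F'; T -> a a | E a d | c c; F' -> c | ε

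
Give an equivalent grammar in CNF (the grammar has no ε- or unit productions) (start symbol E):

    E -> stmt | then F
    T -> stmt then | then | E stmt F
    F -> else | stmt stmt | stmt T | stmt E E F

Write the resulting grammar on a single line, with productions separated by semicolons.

Introduce a nonterminal for each terminal appearing in a rule of length ≥ 2: X1 → then, X2 → stmt.
Binarize each right-hand side of length ≥ 3 by chaining fresh nonterminals (Y1, Y2, …): affected rules were T → E X2 F; F → X2 E E F.

E -> stmt | X1 F; T -> X2 X1 | then | E Y1; F -> else | X2 X2 | X2 T | X2 Y2; X1 -> then; X2 -> stmt; Y1 -> X2 F; Y2 -> E Y3; Y3 -> E F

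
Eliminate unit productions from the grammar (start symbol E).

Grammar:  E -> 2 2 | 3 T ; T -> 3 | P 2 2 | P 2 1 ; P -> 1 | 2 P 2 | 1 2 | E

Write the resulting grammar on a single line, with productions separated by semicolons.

E -> 2 2 | 3 T; T -> 3 | P 2 2 | P 2 1; P -> 2 2 | 3 T | 1 | 2 P 2 | 1 2

Unit pairs: P ⇒* {E}.
For every A with A ⇒* B via unit rules, add B's non-unit alternatives to A; then delete every rule of the form X → Y.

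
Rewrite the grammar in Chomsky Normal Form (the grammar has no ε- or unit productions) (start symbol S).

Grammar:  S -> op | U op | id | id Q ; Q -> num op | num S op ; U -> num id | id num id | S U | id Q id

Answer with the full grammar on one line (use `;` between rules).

S -> op | U X1 | id | X2 Q; Q -> X3 X1 | X3 Y1; U -> X3 X2 | X2 Y2 | S U | X2 Y3; X1 -> op; X2 -> id; X3 -> num; Y1 -> S X1; Y2 -> X3 X2; Y3 -> Q X2

Introduce a nonterminal for each terminal appearing in a rule of length ≥ 2: X1 → op, X2 → id, X3 → num.
Binarize each right-hand side of length ≥ 3 by chaining fresh nonterminals (Y1, Y2, …): affected rules were Q → X3 S X1; U → X2 X3 X2; U → X2 Q X2.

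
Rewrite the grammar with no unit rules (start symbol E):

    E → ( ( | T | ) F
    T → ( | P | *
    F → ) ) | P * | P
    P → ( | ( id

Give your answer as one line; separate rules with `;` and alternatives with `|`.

Unit pairs: E ⇒* {P, T}; F ⇒* {P}; T ⇒* {P}.
For every A with A ⇒* B via unit rules, add B's non-unit alternatives to A; then delete every rule of the form X → Y.

E → ( ( | ) F | ( | ( id | *; T → ( | ( id | *; F → ) ) | P * | ( | ( id; P → ( | ( id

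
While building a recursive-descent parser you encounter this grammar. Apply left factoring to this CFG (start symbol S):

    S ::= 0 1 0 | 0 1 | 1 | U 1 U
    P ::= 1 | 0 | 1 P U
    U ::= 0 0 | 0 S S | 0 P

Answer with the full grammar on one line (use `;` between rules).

S ::= 1 | U 1 U | 0 1 S'; P ::= 0 | 1 P'; U ::= 0 U'; S' ::= 0 | ε; P' ::= ε | P U; U' ::= 0 | S S | P

S has alternatives sharing prefix '0 1': factor to S → 0 1 S' with S' → 0 | ε.
P has alternatives sharing prefix '1': factor to P → 1 P' with P' → ε | P U.
U has alternatives sharing prefix '0': factor to U → 0 U' with U' → 0 | S S | P.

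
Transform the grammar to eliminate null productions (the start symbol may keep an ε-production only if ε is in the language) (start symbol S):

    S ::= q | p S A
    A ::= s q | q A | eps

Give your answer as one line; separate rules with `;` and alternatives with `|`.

S ::= q | p S A | p S; A ::= s q | q A | q

Nullable set = {A}.
ε ∉ L(G), so no ε-production is kept.
For each production, add variants omitting each subset of nullable occurrences: S → p S A gives p S A | p S. A → q A gives q A | q.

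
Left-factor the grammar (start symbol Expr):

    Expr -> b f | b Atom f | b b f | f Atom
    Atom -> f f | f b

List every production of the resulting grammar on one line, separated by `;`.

Expr has alternatives sharing prefix 'b': factor to Expr → b Expr1 with Expr1 → f | Atom f | b f.
Atom has alternatives sharing prefix 'f': factor to Atom → f Atom1 with Atom1 → f | b.

Expr -> f Atom | b Expr1; Atom -> f Atom1; Expr1 -> f | Atom f | b f; Atom1 -> f | b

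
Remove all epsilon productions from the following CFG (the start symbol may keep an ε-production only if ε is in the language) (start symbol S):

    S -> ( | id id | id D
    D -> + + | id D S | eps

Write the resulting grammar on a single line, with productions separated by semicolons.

The nullable symbols are {D}.
ε ∉ L(G), so no ε-production is kept.
Add the nullable-subset variants: S → id D gives id D | id. D → id D S gives id D S | id S.

S -> ( | id id | id D | id; D -> + + | id D S | id S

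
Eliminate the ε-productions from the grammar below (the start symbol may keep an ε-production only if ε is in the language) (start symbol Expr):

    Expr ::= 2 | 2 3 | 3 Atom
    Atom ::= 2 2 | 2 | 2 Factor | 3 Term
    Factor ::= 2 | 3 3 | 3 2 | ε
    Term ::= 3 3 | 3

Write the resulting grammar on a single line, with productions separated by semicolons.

Expr ::= 2 | 2 3 | 3 Atom; Atom ::= 2 2 | 2 | 2 Factor | 3 Term; Factor ::= 2 | 3 3 | 3 2; Term ::= 3 3 | 3

The nullable symbols are {Factor}.
ε ∉ L(G), so no ε-production is kept.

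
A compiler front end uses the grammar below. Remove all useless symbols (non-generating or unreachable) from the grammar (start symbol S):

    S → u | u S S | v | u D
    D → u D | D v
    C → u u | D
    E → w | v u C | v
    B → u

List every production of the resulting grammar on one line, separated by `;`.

S → u | u S S | v

Generating nonterminals: {B, C, E, S}.
Reachable from S after that: {S}.
Removed useless symbols: {B, C, D, E} and every production mentioning them.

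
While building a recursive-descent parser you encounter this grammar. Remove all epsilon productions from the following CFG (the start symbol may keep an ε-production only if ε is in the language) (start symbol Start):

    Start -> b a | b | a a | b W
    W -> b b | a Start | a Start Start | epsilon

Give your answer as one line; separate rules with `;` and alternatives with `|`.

Start -> b a | b | a a | b W; W -> b b | a Start | a Start Start

Nullable set = {W}.
ε ∉ L(G), so no ε-production is kept.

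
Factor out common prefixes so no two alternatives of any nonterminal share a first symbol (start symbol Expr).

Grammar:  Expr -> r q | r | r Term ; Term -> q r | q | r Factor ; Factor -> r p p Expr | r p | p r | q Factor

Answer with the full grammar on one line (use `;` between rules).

Expr has alternatives sharing prefix 'r': factor to Expr → r Expr1 with Expr1 → q | ε | Term.
Term has alternatives sharing prefix 'q': factor to Term → q Term1 with Term1 → r | ε.
Factor has alternatives sharing prefix 'r p': factor to Factor → r p Factor1 with Factor1 → p Expr | ε.

Expr -> r Expr1; Term -> r Factor | q Term1; Factor -> p r | q Factor | r p Factor1; Expr1 -> q | ε | Term; Term1 -> r | ε; Factor1 -> p Expr | ε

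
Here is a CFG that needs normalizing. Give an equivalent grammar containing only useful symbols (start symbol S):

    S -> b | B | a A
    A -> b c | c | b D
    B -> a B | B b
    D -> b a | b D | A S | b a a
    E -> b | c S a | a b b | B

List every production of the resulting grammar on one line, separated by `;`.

Generating nonterminals: {A, D, E, S}.
Reachable from S after that: {A, D, S}.
Removed useless symbols: {B, E} and every production mentioning them.

S -> b | a A; A -> b c | c | b D; D -> b a | b D | A S | b a a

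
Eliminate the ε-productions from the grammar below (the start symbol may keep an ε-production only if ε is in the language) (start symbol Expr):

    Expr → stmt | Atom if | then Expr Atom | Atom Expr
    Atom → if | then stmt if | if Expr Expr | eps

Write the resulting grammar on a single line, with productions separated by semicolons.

The nullable symbols are {Atom}.
ε ∉ L(G), so no ε-production is kept.
Add the nullable-subset variants: Expr → Atom if gives Atom if | if. Expr → then Expr Atom gives then Expr Atom | then Expr.

Expr → stmt | Atom if | if | then Expr Atom | then Expr | Atom Expr; Atom → if | then stmt if | if Expr Expr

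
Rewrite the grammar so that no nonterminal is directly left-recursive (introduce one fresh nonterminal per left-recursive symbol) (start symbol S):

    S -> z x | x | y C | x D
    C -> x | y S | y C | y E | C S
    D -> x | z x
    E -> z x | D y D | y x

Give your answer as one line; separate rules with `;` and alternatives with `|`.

Left recursion appears on C.
For C: α = {S}, β = {x, y S, y C, y E}. Rewrite as C → β C' and C' → α C' | ε.

S -> z x | x | y C | x D; C -> x C' | y S C' | y C C' | y E C'; D -> x | z x; E -> z x | D y D | y x; C' -> S C' | ε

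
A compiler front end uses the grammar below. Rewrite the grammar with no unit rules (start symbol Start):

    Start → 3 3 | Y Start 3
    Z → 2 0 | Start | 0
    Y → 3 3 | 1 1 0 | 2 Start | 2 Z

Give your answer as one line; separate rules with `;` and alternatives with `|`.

Start → 3 3 | Y Start 3; Z → 2 0 | 0 | 3 3 | Y Start 3; Y → 3 3 | 1 1 0 | 2 Start | 2 Z

Unit pairs: Z ⇒* {Start}.
Replace each nonterminal's rules with the union of the non-unit rules of every nonterminal it unit-derives.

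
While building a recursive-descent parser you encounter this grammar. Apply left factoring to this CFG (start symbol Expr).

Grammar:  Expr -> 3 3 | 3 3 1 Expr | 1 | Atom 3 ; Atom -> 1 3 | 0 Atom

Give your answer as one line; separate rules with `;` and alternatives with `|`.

Expr -> 1 | Atom 3 | 3 3 Expr1; Atom -> 1 3 | 0 Atom; Expr1 -> ε | 1 Expr

Expr has alternatives sharing prefix '3 3': factor to Expr → 3 3 Expr1 with Expr1 → ε | 1 Expr.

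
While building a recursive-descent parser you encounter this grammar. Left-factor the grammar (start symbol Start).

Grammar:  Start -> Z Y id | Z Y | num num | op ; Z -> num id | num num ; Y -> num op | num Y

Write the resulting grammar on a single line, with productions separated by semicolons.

Start -> num num | op | Z Y Start1; Z -> num Z1; Y -> num Y1; Start1 -> id | ε; Z1 -> id | num; Y1 -> op | Y

Start has alternatives sharing prefix 'Z Y': factor to Start → Z Y Start1 with Start1 → id | ε.
Z has alternatives sharing prefix 'num': factor to Z → num Z1 with Z1 → id | num.
Y has alternatives sharing prefix 'num': factor to Y → num Y1 with Y1 → op | Y.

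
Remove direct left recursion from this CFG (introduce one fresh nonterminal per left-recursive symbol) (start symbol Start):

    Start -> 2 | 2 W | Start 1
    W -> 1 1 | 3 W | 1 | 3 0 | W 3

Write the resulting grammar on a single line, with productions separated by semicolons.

Start -> 2 Start1 | 2 W Start1; W -> 1 1 W1 | 3 W W1 | 1 W1 | 3 0 W1; Start1 -> 1 Start1 | ε; W1 -> 3 W1 | ε

Left recursion appears on Start, W.
For Start: α = {1}, β = {2, 2 W}. Rewrite as Start → β Start1 and Start1 → α Start1 | ε.
For W: α = {3}, β = {1 1, 3 W, 1, 3 0}. Rewrite as W → β W1 and W1 → α W1 | ε.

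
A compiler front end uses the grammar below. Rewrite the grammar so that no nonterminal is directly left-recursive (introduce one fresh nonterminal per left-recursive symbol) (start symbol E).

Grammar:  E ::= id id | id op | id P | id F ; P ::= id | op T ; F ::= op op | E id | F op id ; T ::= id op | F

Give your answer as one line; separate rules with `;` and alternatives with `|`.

F is directly left-recursive.
For F: α = {op id}, β = {op op, E id}. Rewrite as F → β F' and F' → α F' | ε.

E ::= id id | id op | id P | id F; P ::= id | op T; F ::= op op F' | E id F'; T ::= id op | F; F' ::= op id F' | ε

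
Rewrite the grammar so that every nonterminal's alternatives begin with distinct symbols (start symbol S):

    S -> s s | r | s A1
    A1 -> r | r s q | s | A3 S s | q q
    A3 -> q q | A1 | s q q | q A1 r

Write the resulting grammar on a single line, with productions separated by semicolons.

S has alternatives sharing prefix 's': factor to S → s S' with S' → s | A1.
A1 has alternatives sharing prefix 'r': factor to A1 → r A1' with A1' → ε | s q.
A3 has alternatives sharing prefix 'q': factor to A3 → q A3' with A3' → q | A1 r.

S -> r | s S'; A1 -> s | A3 S s | q q | r A1'; A3 -> A1 | s q q | q A3'; S' -> s | A1; A1' -> ε | s q; A3' -> q | A1 r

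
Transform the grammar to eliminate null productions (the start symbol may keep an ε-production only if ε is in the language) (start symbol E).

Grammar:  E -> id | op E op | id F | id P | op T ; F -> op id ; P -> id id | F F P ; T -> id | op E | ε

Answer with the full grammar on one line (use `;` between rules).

Nullable set = {T}.
ε ∉ L(G), so no ε-production is kept.
Add the nullable-subset variants: E → op T gives op T | op.

E -> id | op E op | id F | id P | op T | op; F -> op id; P -> id id | F F P; T -> id | op E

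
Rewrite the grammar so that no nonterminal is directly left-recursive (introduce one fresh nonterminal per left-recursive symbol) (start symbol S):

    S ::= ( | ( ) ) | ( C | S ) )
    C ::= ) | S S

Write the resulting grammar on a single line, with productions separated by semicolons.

S ::= ( S' | ( ) ) S' | ( C S'; C ::= ) | S S; S' ::= ) ) S' | ε

S is directly left-recursive.
For S: α = {) )}, β = {(, ( ) ), ( C}. Rewrite as S → β S' and S' → α S' | ε.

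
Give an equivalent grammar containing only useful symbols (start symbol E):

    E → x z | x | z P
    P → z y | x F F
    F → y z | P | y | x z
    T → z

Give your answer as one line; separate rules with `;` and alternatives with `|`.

E → x z | x | z P; P → z y | x F F; F → y z | P | y | x z

Generating nonterminals: {E, F, P, T}.
Reachable from E after that: {E, F, P}.
Removed useless symbols: {T} and every production mentioning them.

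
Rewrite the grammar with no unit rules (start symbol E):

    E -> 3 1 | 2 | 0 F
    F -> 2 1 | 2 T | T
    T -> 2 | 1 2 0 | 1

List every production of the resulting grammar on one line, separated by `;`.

E -> 3 1 | 2 | 0 F; F -> 2 1 | 2 T | 2 | 1 2 0 | 1; T -> 2 | 1 2 0 | 1

Unit pairs: F ⇒* {T}.
Replace each nonterminal's rules with the union of the non-unit rules of every nonterminal it unit-derives.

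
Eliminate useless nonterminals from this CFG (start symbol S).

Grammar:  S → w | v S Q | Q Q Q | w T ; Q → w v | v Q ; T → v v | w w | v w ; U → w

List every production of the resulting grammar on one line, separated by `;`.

S → w | v S Q | Q Q Q | w T; Q → w v | v Q; T → v v | w w | v w

Generating nonterminals: {Q, S, T, U}.
Reachable from S after that: {Q, S, T}.
Removed useless symbols: {U} and every production mentioning them.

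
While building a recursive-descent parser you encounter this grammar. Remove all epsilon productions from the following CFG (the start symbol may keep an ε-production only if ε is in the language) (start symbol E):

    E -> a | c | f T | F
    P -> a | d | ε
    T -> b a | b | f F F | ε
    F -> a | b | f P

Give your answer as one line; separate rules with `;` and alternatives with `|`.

E -> a | c | f T | f | F; P -> a | d; T -> b a | b | f F F; F -> a | b | f P | f

Nullable set = {P, T}.
ε ∉ L(G), so no ε-production is kept.
For each production, add variants omitting each subset of nullable occurrences: E → f T gives f T | f. F → f P gives f P | f.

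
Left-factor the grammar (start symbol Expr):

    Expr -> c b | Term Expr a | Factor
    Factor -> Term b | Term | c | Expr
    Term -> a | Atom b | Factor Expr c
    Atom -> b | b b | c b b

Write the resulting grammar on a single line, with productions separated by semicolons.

Factor has alternatives sharing prefix 'Term': factor to Factor → Term Factor1 with Factor1 → b | ε.
Atom has alternatives sharing prefix 'b': factor to Atom → b Atom1 with Atom1 → ε | b.

Expr -> c b | Term Expr a | Factor; Factor -> c | Expr | Term Factor1; Term -> a | Atom b | Factor Expr c; Atom -> c b b | b Atom1; Factor1 -> b | epsilon; Atom1 -> epsilon | b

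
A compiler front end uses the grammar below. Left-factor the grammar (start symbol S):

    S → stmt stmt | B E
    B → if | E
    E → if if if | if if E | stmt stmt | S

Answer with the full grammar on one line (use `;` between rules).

E has alternatives sharing prefix 'if if': factor to E → if if E' with E' → if | E.

S → stmt stmt | B E; B → if | E; E → stmt stmt | S | if if E'; E' → if | E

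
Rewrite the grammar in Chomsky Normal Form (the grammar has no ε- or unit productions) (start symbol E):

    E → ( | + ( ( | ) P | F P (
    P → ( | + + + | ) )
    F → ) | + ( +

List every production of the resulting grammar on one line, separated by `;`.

Introduce a nonterminal for each terminal appearing in a rule of length ≥ 2: X1 → +, X2 → (, X3 → ).
Binarize each right-hand side of length ≥ 3 by chaining fresh nonterminals (Y1, Y2, …): affected rules were E → X1 X2 X2; E → F P X2; P → X1 X1 X1; F → X1 X2 X1.

E → ( | X1 Y1 | X3 P | F Y2; P → ( | X1 Y3 | X3 X3; F → ) | X1 Y4; X1 → +; X2 → (; X3 → ); Y1 → X2 X2; Y2 → P X2; Y3 → X1 X1; Y4 → X2 X1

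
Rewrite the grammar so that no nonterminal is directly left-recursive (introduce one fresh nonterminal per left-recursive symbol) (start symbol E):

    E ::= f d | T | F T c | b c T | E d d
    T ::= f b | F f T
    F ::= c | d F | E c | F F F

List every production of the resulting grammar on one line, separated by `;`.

E, F are directly left-recursive.
For E: α = {d d}, β = {f d, T, F T c, b c T}. Rewrite as E → β E' and E' → α E' | ε.
For F: α = {F F}, β = {c, d F, E c}. Rewrite as F → β F' and F' → α F' | ε.

E ::= f d E' | T E' | F T c E' | b c T E'; T ::= f b | F f T; F ::= c F' | d F F' | E c F'; E' ::= d d E' | ε; F' ::= F F F' | ε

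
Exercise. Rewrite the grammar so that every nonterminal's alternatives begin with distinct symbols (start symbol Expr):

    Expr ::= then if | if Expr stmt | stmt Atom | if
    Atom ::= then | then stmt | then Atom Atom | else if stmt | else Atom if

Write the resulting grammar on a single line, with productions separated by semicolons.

Expr ::= then if | stmt Atom | if Expr1; Atom ::= then Atom1 | else Atom2; Expr1 ::= Expr stmt | epsilon; Atom1 ::= epsilon | stmt | Atom Atom; Atom2 ::= if stmt | Atom if

Expr has alternatives sharing prefix 'if': factor to Expr → if Expr1 with Expr1 → Expr stmt | ε.
Atom has alternatives sharing prefix 'then': factor to Atom → then Atom1 with Atom1 → ε | stmt | Atom Atom.
Atom has alternatives sharing prefix 'else': factor to Atom → else Atom2 with Atom2 → if stmt | Atom if.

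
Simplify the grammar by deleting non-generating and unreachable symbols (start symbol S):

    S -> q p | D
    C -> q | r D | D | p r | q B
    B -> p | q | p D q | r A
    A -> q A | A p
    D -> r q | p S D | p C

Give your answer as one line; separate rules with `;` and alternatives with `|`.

Generating nonterminals: {B, C, D, S}.
Reachable from S after that: {B, C, D, S}.
Removed useless symbols: {A} and every production mentioning them.

S -> q p | D; C -> q | r D | D | p r | q B; B -> p | q | p D q; D -> r q | p S D | p C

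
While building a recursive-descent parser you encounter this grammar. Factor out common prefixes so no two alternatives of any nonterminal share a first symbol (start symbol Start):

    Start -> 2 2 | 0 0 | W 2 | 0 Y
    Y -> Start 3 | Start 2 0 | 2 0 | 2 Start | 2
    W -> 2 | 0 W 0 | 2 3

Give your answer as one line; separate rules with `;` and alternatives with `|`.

Start has alternatives sharing prefix '0': factor to Start → 0 Start1 with Start1 → 0 | Y.
Y has alternatives sharing prefix '2': factor to Y → 2 Y1 with Y1 → 0 | Start | ε.
Y has alternatives sharing prefix 'Start': factor to Y → Start Y2 with Y2 → 3 | 2 0.
W has alternatives sharing prefix '2': factor to W → 2 W1 with W1 → ε | 3.

Start -> 2 2 | W 2 | 0 Start1; Y -> 2 Y1 | Start Y2; W -> 0 W 0 | 2 W1; Start1 -> 0 | Y; Y1 -> 0 | Start | ε; Y2 -> 3 | 2 0; W1 -> ε | 3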